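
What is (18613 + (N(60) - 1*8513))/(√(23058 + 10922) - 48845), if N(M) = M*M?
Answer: -133835300/477160009 - 5480*√8495/477160009 ≈ -0.28154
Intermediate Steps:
N(M) = M²
(18613 + (N(60) - 1*8513))/(√(23058 + 10922) - 48845) = (18613 + (60² - 1*8513))/(√(23058 + 10922) - 48845) = (18613 + (3600 - 8513))/(√33980 - 48845) = (18613 - 4913)/(2*√8495 - 48845) = 13700/(-48845 + 2*√8495)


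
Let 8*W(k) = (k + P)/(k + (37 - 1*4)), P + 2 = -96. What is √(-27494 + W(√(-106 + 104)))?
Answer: √2*√((-7258514 - 219951*I*√2)/(33 + I*√2))/4 ≈ 6.4006e-5 + 165.81*I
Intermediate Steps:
P = -98 (P = -2 - 96 = -98)
W(k) = (-98 + k)/(8*(33 + k)) (W(k) = ((k - 98)/(k + (37 - 1*4)))/8 = ((-98 + k)/(k + (37 - 4)))/8 = ((-98 + k)/(k + 33))/8 = ((-98 + k)/(33 + k))/8 = (-98 + k)/(8*(33 + k)))
√(-27494 + W(√(-106 + 104))) = √(-27494 + (-98 + √(-106 + 104))/(8*(33 + √(-106 + 104)))) = √(-27494 + (-98 + √(-2))/(8*(33 + √(-2)))) = √(-27494 + (-98 + I*√2)/(8*(33 + I*√2)))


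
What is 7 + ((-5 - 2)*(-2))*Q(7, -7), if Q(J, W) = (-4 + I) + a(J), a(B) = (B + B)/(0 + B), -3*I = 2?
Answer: -91/3 ≈ -30.333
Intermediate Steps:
I = -2/3 (I = -1/3*2 = -2/3 ≈ -0.66667)
a(B) = 2 (a(B) = (2*B)/B = 2)
Q(J, W) = -8/3 (Q(J, W) = (-4 - 2/3) + 2 = -14/3 + 2 = -8/3)
7 + ((-5 - 2)*(-2))*Q(7, -7) = 7 + ((-5 - 2)*(-2))*(-8/3) = 7 - 7*(-2)*(-8/3) = 7 + 14*(-8/3) = 7 - 112/3 = -91/3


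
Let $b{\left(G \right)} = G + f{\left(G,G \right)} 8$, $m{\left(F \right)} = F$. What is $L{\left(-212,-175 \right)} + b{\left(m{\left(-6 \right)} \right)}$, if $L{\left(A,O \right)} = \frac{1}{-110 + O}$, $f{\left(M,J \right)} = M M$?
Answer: $\frac{80369}{285} \approx 282.0$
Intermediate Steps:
$f{\left(M,J \right)} = M^{2}$
$b{\left(G \right)} = G + 8 G^{2}$ ($b{\left(G \right)} = G + G^{2} \cdot 8 = G + 8 G^{2}$)
$L{\left(-212,-175 \right)} + b{\left(m{\left(-6 \right)} \right)} = \frac{1}{-110 - 175} - 6 \left(1 + 8 \left(-6\right)\right) = \frac{1}{-285} - 6 \left(1 - 48\right) = - \frac{1}{285} - -282 = - \frac{1}{285} + 282 = \frac{80369}{285}$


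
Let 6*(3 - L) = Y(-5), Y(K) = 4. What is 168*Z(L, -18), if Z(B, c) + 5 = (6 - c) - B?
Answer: 2800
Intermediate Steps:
L = 7/3 (L = 3 - ⅙*4 = 3 - ⅔ = 7/3 ≈ 2.3333)
Z(B, c) = 1 - B - c (Z(B, c) = -5 + ((6 - c) - B) = -5 + (6 - B - c) = 1 - B - c)
168*Z(L, -18) = 168*(1 - 1*7/3 - 1*(-18)) = 168*(1 - 7/3 + 18) = 168*(50/3) = 2800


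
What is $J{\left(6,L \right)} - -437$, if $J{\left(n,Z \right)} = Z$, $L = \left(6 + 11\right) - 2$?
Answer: $452$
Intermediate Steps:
$L = 15$ ($L = 17 - 2 = 15$)
$J{\left(6,L \right)} - -437 = 15 - -437 = 15 + 437 = 452$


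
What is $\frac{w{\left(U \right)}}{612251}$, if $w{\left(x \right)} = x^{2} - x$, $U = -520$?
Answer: $\frac{270920}{612251} \approx 0.4425$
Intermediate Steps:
$\frac{w{\left(U \right)}}{612251} = \frac{\left(-520\right) \left(-1 - 520\right)}{612251} = \left(-520\right) \left(-521\right) \frac{1}{612251} = 270920 \cdot \frac{1}{612251} = \frac{270920}{612251}$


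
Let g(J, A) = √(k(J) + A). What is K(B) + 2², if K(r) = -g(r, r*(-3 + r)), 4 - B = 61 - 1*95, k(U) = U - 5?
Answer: 4 - √1363 ≈ -32.919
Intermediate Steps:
k(U) = -5 + U
g(J, A) = √(-5 + A + J) (g(J, A) = √((-5 + J) + A) = √(-5 + A + J))
B = 38 (B = 4 - (61 - 1*95) = 4 - (61 - 95) = 4 - 1*(-34) = 4 + 34 = 38)
K(r) = -√(-5 + r + r*(-3 + r)) (K(r) = -√(-5 + r*(-3 + r) + r) = -√(-5 + r + r*(-3 + r)))
K(B) + 2² = -√(-5 + 38 + 38*(-3 + 38)) + 2² = -√(-5 + 38 + 38*35) + 4 = -√(-5 + 38 + 1330) + 4 = -√1363 + 4 = 4 - √1363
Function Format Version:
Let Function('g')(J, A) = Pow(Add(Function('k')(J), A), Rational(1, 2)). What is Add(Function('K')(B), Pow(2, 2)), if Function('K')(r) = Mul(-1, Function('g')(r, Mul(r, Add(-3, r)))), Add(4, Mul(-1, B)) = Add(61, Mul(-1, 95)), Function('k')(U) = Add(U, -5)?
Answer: Add(4, Mul(-1, Pow(1363, Rational(1, 2)))) ≈ -32.919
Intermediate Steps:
Function('k')(U) = Add(-5, U)
Function('g')(J, A) = Pow(Add(-5, A, J), Rational(1, 2)) (Function('g')(J, A) = Pow(Add(Add(-5, J), A), Rational(1, 2)) = Pow(Add(-5, A, J), Rational(1, 2)))
B = 38 (B = Add(4, Mul(-1, Add(61, Mul(-1, 95)))) = Add(4, Mul(-1, Add(61, -95))) = Add(4, Mul(-1, -34)) = Add(4, 34) = 38)
Function('K')(r) = Mul(-1, Pow(Add(-5, r, Mul(r, Add(-3, r))), Rational(1, 2))) (Function('K')(r) = Mul(-1, Pow(Add(-5, Mul(r, Add(-3, r)), r), Rational(1, 2))) = Mul(-1, Pow(Add(-5, r, Mul(r, Add(-3, r))), Rational(1, 2))))
Add(Function('K')(B), Pow(2, 2)) = Add(Mul(-1, Pow(Add(-5, 38, Mul(38, Add(-3, 38))), Rational(1, 2))), Pow(2, 2)) = Add(Mul(-1, Pow(Add(-5, 38, Mul(38, 35)), Rational(1, 2))), 4) = Add(Mul(-1, Pow(Add(-5, 38, 1330), Rational(1, 2))), 4) = Add(Mul(-1, Pow(1363, Rational(1, 2))), 4) = Add(4, Mul(-1, Pow(1363, Rational(1, 2))))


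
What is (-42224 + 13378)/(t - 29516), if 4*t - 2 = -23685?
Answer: 115384/141747 ≈ 0.81401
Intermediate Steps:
t = -23683/4 (t = ½ + (¼)*(-23685) = ½ - 23685/4 = -23683/4 ≈ -5920.8)
(-42224 + 13378)/(t - 29516) = (-42224 + 13378)/(-23683/4 - 29516) = -28846/(-141747/4) = -28846*(-4/141747) = 115384/141747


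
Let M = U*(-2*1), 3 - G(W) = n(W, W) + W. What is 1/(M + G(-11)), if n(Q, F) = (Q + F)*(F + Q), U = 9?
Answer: -1/488 ≈ -0.0020492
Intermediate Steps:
n(Q, F) = (F + Q)**2 (n(Q, F) = (F + Q)*(F + Q) = (F + Q)**2)
G(W) = 3 - W - 4*W**2 (G(W) = 3 - ((W + W)**2 + W) = 3 - ((2*W)**2 + W) = 3 - (4*W**2 + W) = 3 - (W + 4*W**2) = 3 + (-W - 4*W**2) = 3 - W - 4*W**2)
M = -18 (M = 9*(-2*1) = 9*(-2) = -18)
1/(M + G(-11)) = 1/(-18 + (3 - 1*(-11) - 4*(-11)**2)) = 1/(-18 + (3 + 11 - 4*121)) = 1/(-18 + (3 + 11 - 484)) = 1/(-18 - 470) = 1/(-488) = -1/488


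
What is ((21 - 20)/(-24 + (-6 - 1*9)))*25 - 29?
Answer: -1156/39 ≈ -29.641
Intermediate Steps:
((21 - 20)/(-24 + (-6 - 1*9)))*25 - 29 = (1/(-24 + (-6 - 9)))*25 - 29 = (1/(-24 - 15))*25 - 29 = (1/(-39))*25 - 29 = (1*(-1/39))*25 - 29 = -1/39*25 - 29 = -25/39 - 29 = -1156/39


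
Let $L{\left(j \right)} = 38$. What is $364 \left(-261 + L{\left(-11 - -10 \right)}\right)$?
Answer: $-81172$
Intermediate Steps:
$364 \left(-261 + L{\left(-11 - -10 \right)}\right) = 364 \left(-261 + 38\right) = 364 \left(-223\right) = -81172$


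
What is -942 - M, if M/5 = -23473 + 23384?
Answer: -497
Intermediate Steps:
M = -445 (M = 5*(-23473 + 23384) = 5*(-89) = -445)
-942 - M = -942 - 1*(-445) = -942 + 445 = -497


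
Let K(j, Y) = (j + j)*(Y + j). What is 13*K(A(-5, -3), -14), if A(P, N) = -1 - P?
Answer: -1040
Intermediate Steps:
K(j, Y) = 2*j*(Y + j) (K(j, Y) = (2*j)*(Y + j) = 2*j*(Y + j))
13*K(A(-5, -3), -14) = 13*(2*(-1 - 1*(-5))*(-14 + (-1 - 1*(-5)))) = 13*(2*(-1 + 5)*(-14 + (-1 + 5))) = 13*(2*4*(-14 + 4)) = 13*(2*4*(-10)) = 13*(-80) = -1040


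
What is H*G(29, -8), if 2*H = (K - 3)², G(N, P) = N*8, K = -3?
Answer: 4176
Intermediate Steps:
G(N, P) = 8*N
H = 18 (H = (-3 - 3)²/2 = (½)*(-6)² = (½)*36 = 18)
H*G(29, -8) = 18*(8*29) = 18*232 = 4176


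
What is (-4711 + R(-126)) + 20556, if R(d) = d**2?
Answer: 31721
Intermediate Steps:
(-4711 + R(-126)) + 20556 = (-4711 + (-126)**2) + 20556 = (-4711 + 15876) + 20556 = 11165 + 20556 = 31721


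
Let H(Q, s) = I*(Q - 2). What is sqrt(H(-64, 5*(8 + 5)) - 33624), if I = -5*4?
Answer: 4*I*sqrt(2019) ≈ 179.73*I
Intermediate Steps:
I = -20
H(Q, s) = 40 - 20*Q (H(Q, s) = -20*(Q - 2) = -20*(-2 + Q) = 40 - 20*Q)
sqrt(H(-64, 5*(8 + 5)) - 33624) = sqrt((40 - 20*(-64)) - 33624) = sqrt((40 + 1280) - 33624) = sqrt(1320 - 33624) = sqrt(-32304) = 4*I*sqrt(2019)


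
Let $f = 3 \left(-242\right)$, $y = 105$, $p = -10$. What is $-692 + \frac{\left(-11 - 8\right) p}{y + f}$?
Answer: $- \frac{429922}{621} \approx -692.31$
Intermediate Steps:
$f = -726$
$-692 + \frac{\left(-11 - 8\right) p}{y + f} = -692 + \frac{\left(-11 - 8\right) \left(-10\right)}{105 - 726} = -692 + \frac{\left(-19\right) \left(-10\right)}{-621} = -692 + 190 \left(- \frac{1}{621}\right) = -692 - \frac{190}{621} = - \frac{429922}{621}$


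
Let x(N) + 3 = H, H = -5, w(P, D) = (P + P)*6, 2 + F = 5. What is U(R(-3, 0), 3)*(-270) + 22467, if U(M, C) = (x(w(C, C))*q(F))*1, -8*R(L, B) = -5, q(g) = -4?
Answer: 13827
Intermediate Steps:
F = 3 (F = -2 + 5 = 3)
w(P, D) = 12*P (w(P, D) = (2*P)*6 = 12*P)
x(N) = -8 (x(N) = -3 - 5 = -8)
R(L, B) = 5/8 (R(L, B) = -1/8*(-5) = 5/8)
U(M, C) = 32 (U(M, C) = -8*(-4)*1 = 32*1 = 32)
U(R(-3, 0), 3)*(-270) + 22467 = 32*(-270) + 22467 = -8640 + 22467 = 13827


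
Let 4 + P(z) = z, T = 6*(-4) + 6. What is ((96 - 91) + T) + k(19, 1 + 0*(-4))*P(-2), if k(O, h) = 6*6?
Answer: -229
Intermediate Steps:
T = -18 (T = -24 + 6 = -18)
k(O, h) = 36
P(z) = -4 + z
((96 - 91) + T) + k(19, 1 + 0*(-4))*P(-2) = ((96 - 91) - 18) + 36*(-4 - 2) = (5 - 18) + 36*(-6) = -13 - 216 = -229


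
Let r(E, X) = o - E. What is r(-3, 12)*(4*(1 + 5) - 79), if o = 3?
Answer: -330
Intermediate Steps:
r(E, X) = 3 - E
r(-3, 12)*(4*(1 + 5) - 79) = (3 - 1*(-3))*(4*(1 + 5) - 79) = (3 + 3)*(4*6 - 79) = 6*(24 - 79) = 6*(-55) = -330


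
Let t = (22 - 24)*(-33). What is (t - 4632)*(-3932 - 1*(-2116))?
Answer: 8291856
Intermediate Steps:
t = 66 (t = -2*(-33) = 66)
(t - 4632)*(-3932 - 1*(-2116)) = (66 - 4632)*(-3932 - 1*(-2116)) = -4566*(-3932 + 2116) = -4566*(-1816) = 8291856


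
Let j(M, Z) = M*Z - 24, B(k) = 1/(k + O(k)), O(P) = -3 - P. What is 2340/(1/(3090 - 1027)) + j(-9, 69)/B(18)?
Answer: 4829355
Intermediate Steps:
B(k) = -⅓ (B(k) = 1/(k + (-3 - k)) = 1/(-3) = -⅓)
j(M, Z) = -24 + M*Z
2340/(1/(3090 - 1027)) + j(-9, 69)/B(18) = 2340/(1/(3090 - 1027)) + (-24 - 9*69)/(-⅓) = 2340/(1/2063) + (-24 - 621)*(-3) = 2340/(1/2063) - 645*(-3) = 2340*2063 + 1935 = 4827420 + 1935 = 4829355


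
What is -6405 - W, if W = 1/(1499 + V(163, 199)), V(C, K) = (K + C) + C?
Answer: -12963721/2024 ≈ -6405.0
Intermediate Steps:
V(C, K) = K + 2*C (V(C, K) = (C + K) + C = K + 2*C)
W = 1/2024 (W = 1/(1499 + (199 + 2*163)) = 1/(1499 + (199 + 326)) = 1/(1499 + 525) = 1/2024 ≈ 0.00049407)
-6405 - W = -6405 - 1*1/2024 = -6405 - 1/2024 = -12963721/2024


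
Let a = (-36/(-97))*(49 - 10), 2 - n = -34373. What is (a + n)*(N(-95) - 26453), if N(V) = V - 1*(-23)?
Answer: -88481537975/97 ≈ -9.1218e+8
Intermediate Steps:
N(V) = 23 + V (N(V) = V + 23 = 23 + V)
n = 34375 (n = 2 - 1*(-34373) = 2 + 34373 = 34375)
a = 1404/97 (a = -36*(-1/97)*39 = (36/97)*39 = 1404/97 ≈ 14.474)
(a + n)*(N(-95) - 26453) = (1404/97 + 34375)*((23 - 95) - 26453) = 3335779*(-72 - 26453)/97 = (3335779/97)*(-26525) = -88481537975/97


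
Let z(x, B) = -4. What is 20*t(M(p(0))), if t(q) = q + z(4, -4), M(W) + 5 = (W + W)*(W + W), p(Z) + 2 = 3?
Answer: -100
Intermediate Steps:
p(Z) = 1 (p(Z) = -2 + 3 = 1)
M(W) = -5 + 4*W² (M(W) = -5 + (W + W)*(W + W) = -5 + (2*W)*(2*W) = -5 + 4*W²)
t(q) = -4 + q (t(q) = q - 4 = -4 + q)
20*t(M(p(0))) = 20*(-4 + (-5 + 4*1²)) = 20*(-4 + (-5 + 4*1)) = 20*(-4 + (-5 + 4)) = 20*(-4 - 1) = 20*(-5) = -100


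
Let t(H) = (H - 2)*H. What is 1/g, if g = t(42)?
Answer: 1/1680 ≈ 0.00059524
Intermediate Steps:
t(H) = H*(-2 + H) (t(H) = (-2 + H)*H = H*(-2 + H))
g = 1680 (g = 42*(-2 + 42) = 42*40 = 1680)
1/g = 1/1680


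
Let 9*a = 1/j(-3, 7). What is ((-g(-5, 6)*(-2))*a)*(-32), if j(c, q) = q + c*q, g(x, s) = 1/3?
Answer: 32/189 ≈ 0.16931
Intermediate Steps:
g(x, s) = ⅓
a = -1/126 (a = 1/(9*((7*(1 - 3)))) = 1/(9*((7*(-2)))) = (⅑)/(-14) = (⅑)*(-1/14) = -1/126 ≈ -0.0079365)
((-g(-5, 6)*(-2))*a)*(-32) = ((-1*⅓*(-2))*(-1/126))*(-32) = (-⅓*(-2)*(-1/126))*(-32) = ((⅔)*(-1/126))*(-32) = -1/189*(-32) = 32/189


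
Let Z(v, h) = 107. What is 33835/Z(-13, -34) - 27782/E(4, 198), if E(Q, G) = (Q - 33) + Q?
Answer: 3818549/2675 ≈ 1427.5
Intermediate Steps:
E(Q, G) = -33 + 2*Q (E(Q, G) = (-33 + Q) + Q = -33 + 2*Q)
33835/Z(-13, -34) - 27782/E(4, 198) = 33835/107 - 27782/(-33 + 2*4) = 33835*(1/107) - 27782/(-33 + 8) = 33835/107 - 27782/(-25) = 33835/107 - 27782*(-1/25) = 33835/107 + 27782/25 = 3818549/2675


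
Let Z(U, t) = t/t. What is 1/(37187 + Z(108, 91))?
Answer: 1/37188 ≈ 2.6890e-5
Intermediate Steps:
Z(U, t) = 1
1/(37187 + Z(108, 91)) = 1/(37187 + 1) = 1/37188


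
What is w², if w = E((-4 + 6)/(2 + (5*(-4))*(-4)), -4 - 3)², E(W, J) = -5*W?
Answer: 625/2825761 ≈ 0.00022118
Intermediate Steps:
w = 25/1681 (w = (-5*(-4 + 6)/(2 + (5*(-4))*(-4)))² = (-10/(2 - 20*(-4)))² = (-10/(2 + 80))² = (-10/82)² = (-5*1/41)² = (-5/41)² = 25/1681 ≈ 0.014872)
w² = (25/1681)² = 625/2825761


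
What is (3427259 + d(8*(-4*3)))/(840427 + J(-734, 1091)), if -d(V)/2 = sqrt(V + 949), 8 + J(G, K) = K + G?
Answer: 3427259/840776 - sqrt(853)/420388 ≈ 4.0762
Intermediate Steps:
J(G, K) = -8 + G + K (J(G, K) = -8 + (K + G) = -8 + (G + K) = -8 + G + K)
d(V) = -2*sqrt(949 + V) (d(V) = -2*sqrt(V + 949) = -2*sqrt(949 + V))
(3427259 + d(8*(-4*3)))/(840427 + J(-734, 1091)) = (3427259 - 2*sqrt(949 + 8*(-4*3)))/(840427 + (-8 - 734 + 1091)) = (3427259 - 2*sqrt(949 + 8*(-12)))/(840427 + 349) = (3427259 - 2*sqrt(949 - 96))/840776 = (3427259 - 2*sqrt(853))*(1/840776) = 3427259/840776 - sqrt(853)/420388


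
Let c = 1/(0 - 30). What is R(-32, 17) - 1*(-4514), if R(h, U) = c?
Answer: 135419/30 ≈ 4514.0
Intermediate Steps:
c = -1/30 (c = 1/(-30) = -1/30 ≈ -0.033333)
R(h, U) = -1/30
R(-32, 17) - 1*(-4514) = -1/30 - 1*(-4514) = -1/30 + 4514 = 135419/30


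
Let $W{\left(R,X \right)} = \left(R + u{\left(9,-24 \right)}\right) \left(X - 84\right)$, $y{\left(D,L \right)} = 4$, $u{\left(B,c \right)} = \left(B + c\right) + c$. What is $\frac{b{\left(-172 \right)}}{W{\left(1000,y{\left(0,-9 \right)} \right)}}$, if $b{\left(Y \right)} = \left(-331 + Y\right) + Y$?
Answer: $\frac{135}{15376} \approx 0.0087799$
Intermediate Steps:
$u{\left(B,c \right)} = B + 2 c$
$W{\left(R,X \right)} = \left(-84 + X\right) \left(-39 + R\right)$ ($W{\left(R,X \right)} = \left(R + \left(9 + 2 \left(-24\right)\right)\right) \left(X - 84\right) = \left(R + \left(9 - 48\right)\right) \left(-84 + X\right) = \left(R - 39\right) \left(-84 + X\right) = \left(-39 + R\right) \left(-84 + X\right) = \left(-84 + X\right) \left(-39 + R\right)$)
$b{\left(Y \right)} = -331 + 2 Y$
$\frac{b{\left(-172 \right)}}{W{\left(1000,y{\left(0,-9 \right)} \right)}} = \frac{-331 + 2 \left(-172\right)}{3276 - 84000 - 156 + 1000 \cdot 4} = \frac{-331 - 344}{3276 - 84000 - 156 + 4000} = - \frac{675}{-76880} = \left(-675\right) \left(- \frac{1}{76880}\right) = \frac{135}{15376}$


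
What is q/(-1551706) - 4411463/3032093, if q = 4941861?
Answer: -21829475750951/4704916900658 ≈ -4.6397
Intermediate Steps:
q/(-1551706) - 4411463/3032093 = 4941861/(-1551706) - 4411463/3032093 = 4941861*(-1/1551706) - 4411463*1/3032093 = -4941861/1551706 - 4411463/3032093 = -21829475750951/4704916900658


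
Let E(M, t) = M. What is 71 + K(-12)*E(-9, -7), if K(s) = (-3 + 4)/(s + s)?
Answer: 571/8 ≈ 71.375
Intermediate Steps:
K(s) = 1/(2*s)
71 + K(-12)*E(-9, -7) = 71 + ((½)/(-12))*(-9) = 71 + ((½)*(-1/12))*(-9) = 71 - 1/24*(-9) = 71 + 3/8 = 571/8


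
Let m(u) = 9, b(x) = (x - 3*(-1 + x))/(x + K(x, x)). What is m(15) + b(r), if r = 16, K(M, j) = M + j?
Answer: 403/48 ≈ 8.3958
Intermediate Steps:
b(x) = (3 - 2*x)/(3*x) (b(x) = (x - 3*(-1 + x))/(x + (x + x)) = (x + (3 - 3*x))/(x + 2*x) = (3 - 2*x)/((3*x)) = (3 - 2*x)*(1/(3*x)) = (3 - 2*x)/(3*x))
m(15) + b(r) = 9 + (-⅔ + 1/16) = 9 - 29/48 = 403/48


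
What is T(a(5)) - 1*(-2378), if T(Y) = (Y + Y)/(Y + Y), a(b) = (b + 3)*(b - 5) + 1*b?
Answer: 2379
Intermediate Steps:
a(b) = b + (-5 + b)*(3 + b) (a(b) = (3 + b)*(-5 + b) + b = (-5 + b)*(3 + b) + b = b + (-5 + b)*(3 + b))
T(Y) = 1 (T(Y) = (2*Y)/((2*Y)) = (2*Y)*(1/(2*Y)) = 1)
T(a(5)) - 1*(-2378) = 1 - 1*(-2378) = 1 + 2378 = 2379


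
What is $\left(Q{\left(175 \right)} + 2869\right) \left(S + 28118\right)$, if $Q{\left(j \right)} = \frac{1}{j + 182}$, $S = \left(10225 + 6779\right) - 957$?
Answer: $\frac{45235294610}{357} \approx 1.2671 \cdot 10^{8}$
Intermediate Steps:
$S = 16047$ ($S = 17004 - 957 = 16047$)
$Q{\left(j \right)} = \frac{1}{182 + j}$
$\left(Q{\left(175 \right)} + 2869\right) \left(S + 28118\right) = \left(\frac{1}{182 + 175} + 2869\right) \left(16047 + 28118\right) = \left(\frac{1}{357} + 2869\right) 44165 = \frac{1024234}{357} \cdot 44165 = \frac{45235294610}{357}$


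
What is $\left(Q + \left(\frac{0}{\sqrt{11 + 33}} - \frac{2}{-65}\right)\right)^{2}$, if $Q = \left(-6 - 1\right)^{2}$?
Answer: $\frac{10156969}{4225} \approx 2404.0$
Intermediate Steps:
$Q = 49$ ($Q = \left(-7\right)^{2} = 49$)
$\left(Q + \left(\frac{0}{\sqrt{11 + 33}} - \frac{2}{-65}\right)\right)^{2} = \left(49 + \left(\frac{0}{\sqrt{11 + 33}} - \frac{2}{-65}\right)\right)^{2} = \left(49 + \left(\frac{0}{\sqrt{44}} - - \frac{2}{65}\right)\right)^{2} = \left(49 + \left(\frac{0}{2 \sqrt{11}} + \frac{2}{65}\right)\right)^{2} = \left(49 + \left(0 \frac{\sqrt{11}}{22} + \frac{2}{65}\right)\right)^{2} = \left(49 + \left(0 + \frac{2}{65}\right)\right)^{2} = \left(49 + \frac{2}{65}\right)^{2} = \left(\frac{3187}{65}\right)^{2} = \frac{10156969}{4225}$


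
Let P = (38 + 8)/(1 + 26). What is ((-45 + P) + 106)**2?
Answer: 2866249/729 ≈ 3931.8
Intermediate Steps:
P = 46/27 ≈ 1.7037
((-45 + P) + 106)**2 = ((-45 + 46/27) + 106)**2 = (-1169/27 + 106)**2 = (1693/27)**2 = 2866249/729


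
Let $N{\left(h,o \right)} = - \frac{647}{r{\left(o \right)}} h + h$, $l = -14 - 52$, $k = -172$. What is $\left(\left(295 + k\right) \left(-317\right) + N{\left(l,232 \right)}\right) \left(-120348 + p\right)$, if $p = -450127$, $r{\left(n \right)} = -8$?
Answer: $\frac{101304380025}{4} \approx 2.5326 \cdot 10^{10}$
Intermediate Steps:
$l = -66$ ($l = -14 - 52 = -66$)
$N{\left(h,o \right)} = \frac{655 h}{8}$ ($N{\left(h,o \right)} = - \frac{647}{-8} h + h = \left(-647\right) \left(- \frac{1}{8}\right) h + h = \frac{647 h}{8} + h = \frac{655 h}{8}$)
$\left(\left(295 + k\right) \left(-317\right) + N{\left(l,232 \right)}\right) \left(-120348 + p\right) = \left(\left(295 - 172\right) \left(-317\right) + \frac{655}{8} \left(-66\right)\right) \left(-120348 - 450127\right) = \left(123 \left(-317\right) - \frac{21615}{4}\right) \left(-570475\right) = \left(-38991 - \frac{21615}{4}\right) \left(-570475\right) = \left(- \frac{177579}{4}\right) \left(-570475\right) = \frac{101304380025}{4}$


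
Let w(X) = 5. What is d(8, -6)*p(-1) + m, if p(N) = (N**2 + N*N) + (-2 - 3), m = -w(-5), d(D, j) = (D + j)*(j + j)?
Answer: 67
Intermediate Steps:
d(D, j) = 2*j*(D + j) (d(D, j) = (D + j)*(2*j) = 2*j*(D + j))
m = -5 (m = -1*5 = -5)
p(N) = -5 + 2*N**2 (p(N) = (N**2 + N**2) - 5 = 2*N**2 - 5 = -5 + 2*N**2)
d(8, -6)*p(-1) + m = (2*(-6)*(8 - 6))*(-5 + 2*(-1)**2) - 5 = (2*(-6)*2)*(-5 + 2*1) - 5 = -24*(-5 + 2) - 5 = -24*(-3) - 5 = 72 - 5 = 67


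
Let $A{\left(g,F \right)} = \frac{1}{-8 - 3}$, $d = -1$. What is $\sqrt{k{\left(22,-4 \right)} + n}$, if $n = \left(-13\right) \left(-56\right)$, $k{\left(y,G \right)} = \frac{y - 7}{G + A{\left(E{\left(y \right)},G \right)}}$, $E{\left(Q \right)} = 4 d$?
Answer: $\frac{\sqrt{6519}}{3} \approx 26.913$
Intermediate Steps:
$E{\left(Q \right)} = -4$ ($E{\left(Q \right)} = 4 \left(-1\right) = -4$)
$A{\left(g,F \right)} = - \frac{1}{11}$ ($A{\left(g,F \right)} = \frac{1}{-11} = - \frac{1}{11}$)
$k{\left(y,G \right)} = \frac{-7 + y}{- \frac{1}{11} + G}$ ($k{\left(y,G \right)} = \frac{y - 7}{G - \frac{1}{11}} = \frac{-7 + y}{- \frac{1}{11} + G}$)
$n = 728$
$\sqrt{k{\left(22,-4 \right)} + n} = \sqrt{\frac{11 \left(-7 + 22\right)}{-1 + 11 \left(-4\right)} + 728} = \sqrt{11 \frac{1}{-1 - 44} \cdot 15 + 728} = \sqrt{11 \frac{1}{-45} \cdot 15 + 728} = \sqrt{11 \left(- \frac{1}{45}\right) 15 + 728} = \sqrt{- \frac{11}{3} + 728} = \sqrt{\frac{2173}{3}} = \frac{\sqrt{6519}}{3}$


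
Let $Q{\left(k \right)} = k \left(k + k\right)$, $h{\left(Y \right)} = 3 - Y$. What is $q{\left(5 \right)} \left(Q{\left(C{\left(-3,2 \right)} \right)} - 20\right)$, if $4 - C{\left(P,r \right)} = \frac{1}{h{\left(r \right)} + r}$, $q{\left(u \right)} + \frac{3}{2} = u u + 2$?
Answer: $\frac{527}{3} \approx 175.67$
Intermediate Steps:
$q{\left(u \right)} = \frac{1}{2} + u^{2}$ ($q{\left(u \right)} = - \frac{3}{2} + \left(u u + 2\right) = - \frac{3}{2} + \left(u^{2} + 2\right) = - \frac{3}{2} + \left(2 + u^{2}\right) = \frac{1}{2} + u^{2}$)
$C{\left(P,r \right)} = \frac{11}{3}$ ($C{\left(P,r \right)} = 4 - \frac{1}{\left(3 - r\right) + r} = 4 - \frac{1}{3} = \frac{11}{3}$)
$Q{\left(k \right)} = 2 k^{2}$ ($Q{\left(k \right)} = k 2 k = 2 k^{2}$)
$q{\left(5 \right)} \left(Q{\left(C{\left(-3,2 \right)} \right)} - 20\right) = \left(\frac{1}{2} + 5^{2}\right) \left(2 \left(\frac{11}{3}\right)^{2} - 20\right) = \left(\frac{1}{2} + 25\right) \left(2 \cdot \frac{121}{9} - 20\right) = \frac{51 \left(\frac{242}{9} - 20\right)}{2} = \frac{51}{2} \cdot \frac{62}{9} = \frac{527}{3}$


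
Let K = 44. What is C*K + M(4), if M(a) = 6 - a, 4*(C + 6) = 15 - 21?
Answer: -328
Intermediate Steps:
C = -15/2 (C = -6 + (15 - 21)/4 = -6 + (¼)*(-6) = -6 - 3/2 = -15/2 ≈ -7.5000)
C*K + M(4) = -15/2*44 + (6 - 1*4) = -330 + (6 - 4) = -330 + 2 = -328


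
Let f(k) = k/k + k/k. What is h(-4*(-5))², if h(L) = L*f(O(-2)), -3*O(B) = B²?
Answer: 1600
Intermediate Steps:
O(B) = -B²/3
f(k) = 2 (f(k) = 1 + 1 = 2)
h(L) = 2*L (h(L) = L*2 = 2*L)
h(-4*(-5))² = (2*(-4*(-5)))² = (2*20)² = 40² = 1600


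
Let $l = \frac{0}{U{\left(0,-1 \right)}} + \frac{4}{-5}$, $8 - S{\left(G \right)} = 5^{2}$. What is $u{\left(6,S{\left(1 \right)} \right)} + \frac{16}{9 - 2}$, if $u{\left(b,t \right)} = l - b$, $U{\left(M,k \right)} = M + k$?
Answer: $- \frac{158}{35} \approx -4.5143$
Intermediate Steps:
$S{\left(G \right)} = -17$ ($S{\left(G \right)} = 8 - 5^{2} = 8 - 25 = -17$)
$l = - \frac{4}{5}$ ($l = \frac{0}{0 - 1} + \frac{4}{-5} = \frac{0}{-1} + 4 \left(- \frac{1}{5}\right) = 0 \left(-1\right) - \frac{4}{5} = 0 - \frac{4}{5} = - \frac{4}{5} \approx -0.8$)
$u{\left(b,t \right)} = - \frac{4}{5} - b$
$u{\left(6,S{\left(1 \right)} \right)} + \frac{16}{9 - 2} = \left(- \frac{4}{5} - 6\right) + \frac{16}{9 - 2} = \left(- \frac{4}{5} - 6\right) + \frac{16}{7} = - \frac{34}{5} + 16 \cdot \frac{1}{7} = - \frac{34}{5} + \frac{16}{7} = - \frac{158}{35}$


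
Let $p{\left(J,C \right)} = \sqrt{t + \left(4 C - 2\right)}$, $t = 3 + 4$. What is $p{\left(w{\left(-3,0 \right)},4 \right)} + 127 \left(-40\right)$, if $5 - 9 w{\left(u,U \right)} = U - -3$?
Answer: $-5080 + \sqrt{21} \approx -5075.4$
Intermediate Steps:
$t = 7$
$w{\left(u,U \right)} = \frac{2}{9} - \frac{U}{9}$ ($w{\left(u,U \right)} = \frac{5}{9} - \frac{U - -3}{9} = \frac{5}{9} - \frac{U + 3}{9} = \frac{5}{9} - \frac{3 + U}{9} = \frac{5}{9} - \left(\frac{1}{3} + \frac{U}{9}\right) = \frac{2}{9} - \frac{U}{9}$)
$p{\left(J,C \right)} = \sqrt{5 + 4 C}$ ($p{\left(J,C \right)} = \sqrt{7 + \left(4 C - 2\right)} = \sqrt{7 + \left(-2 + 4 C\right)} = \sqrt{5 + 4 C}$)
$p{\left(w{\left(-3,0 \right)},4 \right)} + 127 \left(-40\right) = \sqrt{5 + 4 \cdot 4} + 127 \left(-40\right) = \sqrt{5 + 16} - 5080 = \sqrt{21} - 5080 = -5080 + \sqrt{21}$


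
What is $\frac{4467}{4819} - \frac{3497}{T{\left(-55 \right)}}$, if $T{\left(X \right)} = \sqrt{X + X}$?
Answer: $\frac{4467}{4819} + \frac{3497 i \sqrt{110}}{110} \approx 0.92696 + 333.43 i$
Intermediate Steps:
$T{\left(X \right)} = \sqrt{2} \sqrt{X}$ ($T{\left(X \right)} = \sqrt{2 X} = \sqrt{2} \sqrt{X}$)
$\frac{4467}{4819} - \frac{3497}{T{\left(-55 \right)}} = \frac{4467}{4819} - \frac{3497}{\sqrt{2} \sqrt{-55}} = 4467 \cdot \frac{1}{4819} - \frac{3497}{\sqrt{2} i \sqrt{55}} = \frac{4467}{4819} - \frac{3497}{i \sqrt{110}} = \frac{4467}{4819} - 3497 \left(- \frac{i \sqrt{110}}{110}\right) = \frac{4467}{4819} + \frac{3497 i \sqrt{110}}{110}$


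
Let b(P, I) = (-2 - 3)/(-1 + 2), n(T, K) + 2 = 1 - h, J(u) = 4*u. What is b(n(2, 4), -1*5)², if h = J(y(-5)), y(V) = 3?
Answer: 25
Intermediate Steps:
h = 12 (h = 4*3 = 12)
n(T, K) = -13 (n(T, K) = -2 + (1 - 1*12) = -2 + (1 - 12) = -2 - 11 = -13)
b(P, I) = -5 (b(P, I) = -5/1 = -5*1 = -5)
b(n(2, 4), -1*5)² = (-5)² = 25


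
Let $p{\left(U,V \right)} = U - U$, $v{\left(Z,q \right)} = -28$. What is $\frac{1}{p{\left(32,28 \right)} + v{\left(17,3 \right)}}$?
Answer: $- \frac{1}{28} \approx -0.035714$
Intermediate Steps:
$p{\left(U,V \right)} = 0$
$\frac{1}{p{\left(32,28 \right)} + v{\left(17,3 \right)}} = \frac{1}{0 - 28} = \frac{1}{-28} = - \frac{1}{28}$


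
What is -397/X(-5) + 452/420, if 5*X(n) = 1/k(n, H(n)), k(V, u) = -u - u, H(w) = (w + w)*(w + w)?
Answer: 41685113/105 ≈ 3.9700e+5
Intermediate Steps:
H(w) = 4*w² (H(w) = (2*w)*(2*w) = 4*w²)
k(V, u) = -2*u
X(n) = -1/(40*n²) (X(n) = 1/(5*((-8*n²))) = (-1/(8*n²))/5 = -1/(40*n²))
-397/X(-5) + 452/420 = -397/((-1/40/(-5)²)) + 452/420 = -397/((-1/40*1/25)) + 452*(1/420) = -397/(-1/1000) + 113/105 = -397*(-1000) + 113/105 = 397000 + 113/105 = 41685113/105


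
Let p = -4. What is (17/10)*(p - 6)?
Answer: -17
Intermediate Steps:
(17/10)*(p - 6) = (17/10)*(-4 - 6) = (17*(⅒))*(-10) = (17/10)*(-10) = -17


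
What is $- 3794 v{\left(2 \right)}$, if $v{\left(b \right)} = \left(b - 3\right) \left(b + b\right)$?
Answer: $15176$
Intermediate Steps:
$v{\left(b \right)} = 2 b \left(-3 + b\right)$ ($v{\left(b \right)} = \left(-3 + b\right) 2 b = 2 b \left(-3 + b\right)$)
$- 3794 v{\left(2 \right)} = - 3794 \cdot 2 \cdot 2 \left(-3 + 2\right) = - 3794 \cdot 2 \cdot 2 \left(-1\right) = \left(-3794\right) \left(-4\right) = 15176$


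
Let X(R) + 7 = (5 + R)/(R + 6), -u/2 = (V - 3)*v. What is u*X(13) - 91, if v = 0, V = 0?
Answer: -91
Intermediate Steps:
u = 0 (u = -2*(0 - 3)*0 = -(-6)*0 = -2*0 = 0)
X(R) = -7 + (5 + R)/(6 + R) (X(R) = -7 + (5 + R)/(R + 6) = -7 + (5 + R)/(6 + R))
u*X(13) - 91 = 0*((-37 - 6*13)/(6 + 13)) - 91 = 0*((-37 - 78)/19) - 91 = 0*((1/19)*(-115)) - 91 = 0*(-115/19) - 91 = 0 - 91 = -91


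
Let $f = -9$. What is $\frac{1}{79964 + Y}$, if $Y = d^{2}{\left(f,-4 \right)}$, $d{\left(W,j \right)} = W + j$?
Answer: $\frac{1}{80133} \approx 1.2479 \cdot 10^{-5}$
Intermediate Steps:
$Y = 169$ ($Y = \left(-9 - 4\right)^{2} = \left(-13\right)^{2} = 169$)
$\frac{1}{79964 + Y} = \frac{1}{79964 + 169} = \frac{1}{80133}$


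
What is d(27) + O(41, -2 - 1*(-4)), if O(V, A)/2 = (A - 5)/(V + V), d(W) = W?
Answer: 1104/41 ≈ 26.927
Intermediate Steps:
O(V, A) = (-5 + A)/V (O(V, A) = 2*((A - 5)/(V + V)) = 2*((-5 + A)/((2*V))) = 2*((-5 + A)*(1/(2*V))) = 2*((-5 + A)/(2*V)) = (-5 + A)/V)
d(27) + O(41, -2 - 1*(-4)) = 27 + (-5 + (-2 - 1*(-4)))/41 = 27 + (-5 + (-2 + 4))/41 = 27 + (-5 + 2)/41 = 27 + (1/41)*(-3) = 27 - 3/41 = 1104/41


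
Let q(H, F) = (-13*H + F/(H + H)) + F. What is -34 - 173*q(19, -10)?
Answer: 844978/19 ≈ 44473.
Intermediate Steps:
q(H, F) = F - 13*H + F/(2*H) (q(H, F) = (-13*H + F/((2*H))) + F = (-13*H + (1/(2*H))*F) + F = (-13*H + F/(2*H)) + F = F - 13*H + F/(2*H))
-34 - 173*q(19, -10) = -34 - 173*(-10 - 13*19 + (½)*(-10)/19) = -34 - 173*(-10 - 247 + (½)*(-10)*(1/19)) = -34 - 173*(-10 - 247 - 5/19) = -34 - 173*(-4888/19) = -34 + 845624/19 = 844978/19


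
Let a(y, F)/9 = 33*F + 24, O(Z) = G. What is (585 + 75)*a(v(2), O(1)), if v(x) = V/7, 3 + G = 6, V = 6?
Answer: 730620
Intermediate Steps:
G = 3 (G = -3 + 6 = 3)
O(Z) = 3
v(x) = 6/7
a(y, F) = 216 + 297*F (a(y, F) = 9*(33*F + 24) = 9*(24 + 33*F) = 216 + 297*F)
(585 + 75)*a(v(2), O(1)) = (585 + 75)*(216 + 297*3) = 660*(216 + 891) = 660*1107 = 730620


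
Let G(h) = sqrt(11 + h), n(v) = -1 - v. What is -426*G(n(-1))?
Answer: -426*sqrt(11) ≈ -1412.9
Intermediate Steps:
-426*G(n(-1)) = -426*sqrt(11 + (-1 - 1*(-1))) = -426*sqrt(11 + (-1 + 1)) = -426*sqrt(11 + 0) = -426*sqrt(11)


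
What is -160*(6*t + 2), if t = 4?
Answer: -4160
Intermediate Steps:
-160*(6*t + 2) = -160*(6*4 + 2) = -160*(24 + 2) = -160*26 = -4160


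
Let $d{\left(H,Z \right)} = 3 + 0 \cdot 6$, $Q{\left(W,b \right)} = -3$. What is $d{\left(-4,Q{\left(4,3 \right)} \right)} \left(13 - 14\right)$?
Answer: $-3$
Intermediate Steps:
$d{\left(H,Z \right)} = 3$ ($d{\left(H,Z \right)} = 3 + 0 = 3$)
$d{\left(-4,Q{\left(4,3 \right)} \right)} \left(13 - 14\right) = 3 \left(13 - 14\right) = 3 \left(-1\right) = -3$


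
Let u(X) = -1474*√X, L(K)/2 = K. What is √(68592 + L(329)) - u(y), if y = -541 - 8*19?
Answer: 5*√2770 + 4422*I*√77 ≈ 263.15 + 38803.0*I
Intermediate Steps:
L(K) = 2*K
y = -693 (y = -541 - 152 = -693)
√(68592 + L(329)) - u(y) = √(68592 + 2*329) - (-1474)*√(-693) = √(68592 + 658) - (-1474)*3*I*√77 = √69250 - (-4422)*I*√77 = 5*√2770 + 4422*I*√77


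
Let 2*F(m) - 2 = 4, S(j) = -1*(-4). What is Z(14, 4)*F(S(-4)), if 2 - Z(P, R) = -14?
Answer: 48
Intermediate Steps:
S(j) = 4
Z(P, R) = 16 (Z(P, R) = 2 - 1*(-14) = 2 + 14 = 16)
F(m) = 3 (F(m) = 1 + (½)*4 = 1 + 2 = 3)
Z(14, 4)*F(S(-4)) = 16*3 = 48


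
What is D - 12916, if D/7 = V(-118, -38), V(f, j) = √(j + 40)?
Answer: -12916 + 7*√2 ≈ -12906.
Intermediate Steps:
V(f, j) = √(40 + j)
D = 7*√2 (D = 7*√(40 - 38) = 7*√2 ≈ 9.8995)
D - 12916 = 7*√2 - 12916 = -12916 + 7*√2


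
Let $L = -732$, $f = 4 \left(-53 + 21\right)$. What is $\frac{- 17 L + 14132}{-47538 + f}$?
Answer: $- \frac{13288}{23833} \approx -0.55755$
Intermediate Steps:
$f = -128$ ($f = 4 \left(-32\right) = -128$)
$\frac{- 17 L + 14132}{-47538 + f} = \frac{\left(-17\right) \left(-732\right) + 14132}{-47538 - 128} = \frac{12444 + 14132}{-47666} = 26576 \left(- \frac{1}{47666}\right) = - \frac{13288}{23833}$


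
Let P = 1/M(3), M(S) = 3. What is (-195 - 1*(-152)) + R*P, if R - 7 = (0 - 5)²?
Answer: -97/3 ≈ -32.333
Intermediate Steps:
R = 32 (R = 7 + (0 - 5)² = 7 + (-5)² = 7 + 25 = 32)
P = ⅓ (P = 1/3 = ⅓ ≈ 0.33333)
(-195 - 1*(-152)) + R*P = (-195 - 1*(-152)) + 32*(⅓) = (-195 + 152) + 32/3 = -43 + 32/3 = -97/3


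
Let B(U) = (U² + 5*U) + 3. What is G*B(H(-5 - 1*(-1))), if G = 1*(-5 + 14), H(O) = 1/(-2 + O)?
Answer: 79/4 ≈ 19.750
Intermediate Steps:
B(U) = 3 + U² + 5*U
G = 9 (G = 1*9 = 9)
G*B(H(-5 - 1*(-1))) = 9*(3 + (1/(-2 + (-5 - 1*(-1))))² + 5/(-2 + (-5 - 1*(-1)))) = 9*(3 + (1/(-2 + (-5 + 1)))² + 5/(-2 + (-5 + 1))) = 9*(3 + (1/(-2 - 4))² + 5/(-2 - 4)) = 9*(3 + (1/(-6))² + 5/(-6)) = 9*(3 + (-⅙)² + 5*(-⅙)) = 9*(3 + 1/36 - ⅚) = 9*(79/36) = 79/4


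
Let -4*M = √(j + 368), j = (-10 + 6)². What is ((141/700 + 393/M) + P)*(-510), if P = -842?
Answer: 30052209/70 + 33405*√6/2 ≈ 4.7023e+5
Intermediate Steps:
j = 16 (j = (-4)² = 16)
M = -2*√6 (M = -√(16 + 368)/4 = -2*√6 ≈ -4.8990)
((141/700 + 393/M) + P)*(-510) = ((141/700 + 393/((-2*√6))) - 842)*(-510) = ((141*(1/700) + 393*(-√6/12)) - 842)*(-510) = ((141/700 - 131*√6/4) - 842)*(-510) = (-589259/700 - 131*√6/4)*(-510) = 30052209/70 + 33405*√6/2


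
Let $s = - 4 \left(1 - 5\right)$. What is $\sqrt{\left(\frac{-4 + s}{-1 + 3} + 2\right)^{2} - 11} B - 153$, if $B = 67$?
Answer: $-153 + 67 \sqrt{53} \approx 334.77$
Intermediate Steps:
$s = 16$ ($s = \left(-4\right) \left(-4\right) = 16$)
$\sqrt{\left(\frac{-4 + s}{-1 + 3} + 2\right)^{2} - 11} B - 153 = \sqrt{\left(\frac{-4 + 16}{-1 + 3} + 2\right)^{2} - 11} \cdot 67 - 153 = \sqrt{\left(\frac{12}{2} + 2\right)^{2} - 11} \cdot 67 - 153 = \sqrt{\left(12 \cdot \frac{1}{2} + 2\right)^{2} - 11} \cdot 67 - 153 = \sqrt{\left(6 + 2\right)^{2} - 11} \cdot 67 - 153 = \sqrt{8^{2} - 11} \cdot 67 - 153 = \sqrt{64 - 11} \cdot 67 - 153 = \sqrt{53} \cdot 67 - 153 = 67 \sqrt{53} - 153 = -153 + 67 \sqrt{53}$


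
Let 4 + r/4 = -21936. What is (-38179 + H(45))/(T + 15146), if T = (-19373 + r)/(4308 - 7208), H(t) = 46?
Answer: -110585700/44030533 ≈ -2.5116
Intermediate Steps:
r = -87760 (r = -16 + 4*(-21936) = -16 - 87744 = -87760)
T = 107133/2900 (T = (-19373 - 87760)/(4308 - 7208) = -107133/(-2900) = -107133*(-1/2900) = 107133/2900 ≈ 36.942)
(-38179 + H(45))/(T + 15146) = (-38179 + 46)/(107133/2900 + 15146) = -38133/44030533/2900 = -38133*2900/44030533 = -110585700/44030533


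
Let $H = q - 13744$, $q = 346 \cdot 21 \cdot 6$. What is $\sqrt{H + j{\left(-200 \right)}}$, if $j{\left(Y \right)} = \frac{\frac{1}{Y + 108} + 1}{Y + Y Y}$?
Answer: $\frac{\sqrt{1000587886445814}}{183080} \approx 172.78$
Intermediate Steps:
$q = 43596$ ($q = 346 \cdot 126 = 43596$)
$H = 29852$ ($H = 43596 - 13744 = 29852$)
$j{\left(Y \right)} = \frac{1 + \frac{1}{108 + Y}}{Y + Y^{2}}$ ($j{\left(Y \right)} = \frac{\frac{1}{108 + Y} + 1}{Y + Y^{2}} = \frac{1 + \frac{1}{108 + Y}}{Y + Y^{2}}$)
$\sqrt{H + j{\left(-200 \right)}} = \sqrt{29852 + \frac{109 - 200}{\left(-200\right) \left(108 + \left(-200\right)^{2} + 109 \left(-200\right)\right)}} = \sqrt{29852 - \frac{1}{200} \frac{1}{108 + 40000 - 21800} \left(-91\right)} = \sqrt{29852 - \frac{1}{200} \cdot \frac{1}{18308} \left(-91\right)} = \sqrt{29852 - \frac{1}{3661600} \left(-91\right)} = \sqrt{29852 + \frac{91}{3661600}} = \sqrt{\frac{109306083291}{3661600}} = \frac{\sqrt{1000587886445814}}{183080}$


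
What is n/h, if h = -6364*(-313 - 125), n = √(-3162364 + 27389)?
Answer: 5*I*√125399/2787432 ≈ 0.0006352*I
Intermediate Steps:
n = 5*I*√125399 (n = √(-3134975) = 5*I*√125399 ≈ 1770.6*I)
h = 2787432 (h = -6364*(-438) = 2787432)
n/h = (5*I*√125399)/2787432 = (5*I*√125399)*(1/2787432) = 5*I*√125399/2787432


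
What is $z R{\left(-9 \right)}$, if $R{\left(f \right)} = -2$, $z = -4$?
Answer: $8$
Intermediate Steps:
$z R{\left(-9 \right)} = \left(-4\right) \left(-2\right) = 8$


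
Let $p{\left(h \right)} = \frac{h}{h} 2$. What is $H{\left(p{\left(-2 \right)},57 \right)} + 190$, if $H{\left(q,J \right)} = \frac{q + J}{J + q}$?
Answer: $191$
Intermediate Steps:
$p{\left(h \right)} = 2$ ($p{\left(h \right)} = 1 \cdot 2 = 2$)
$H{\left(q,J \right)} = 1$ ($H{\left(q,J \right)} = \frac{J + q}{J + q} = 1$)
$H{\left(p{\left(-2 \right)},57 \right)} + 190 = 1 + 190 = 191$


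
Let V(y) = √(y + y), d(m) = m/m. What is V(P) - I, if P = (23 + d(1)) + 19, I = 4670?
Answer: -4670 + √86 ≈ -4660.7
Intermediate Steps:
d(m) = 1
P = 43 (P = (23 + 1) + 19 = 24 + 19 = 43)
V(y) = √2*√y (V(y) = √(2*y) = √2*√y)
V(P) - I = √2*√43 - 1*4670 = √86 - 4670 = -4670 + √86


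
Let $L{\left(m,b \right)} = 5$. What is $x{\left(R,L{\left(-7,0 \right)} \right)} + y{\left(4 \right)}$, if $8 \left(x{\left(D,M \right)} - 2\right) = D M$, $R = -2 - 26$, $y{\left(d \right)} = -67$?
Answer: $- \frac{165}{2} \approx -82.5$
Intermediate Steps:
$R = -28$
$x{\left(D,M \right)} = 2 + \frac{D M}{8}$
$x{\left(R,L{\left(-7,0 \right)} \right)} + y{\left(4 \right)} = \left(2 + \frac{1}{8} \left(-28\right) 5\right) - 67 = \left(2 - \frac{35}{2}\right) - 67 = - \frac{31}{2} - 67 = - \frac{165}{2}$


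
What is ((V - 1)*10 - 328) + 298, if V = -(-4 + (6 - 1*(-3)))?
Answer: -90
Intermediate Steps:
V = -5 (V = -(-4 + (6 + 3)) = -(-4 + 9) = -1*5 = -5)
((V - 1)*10 - 328) + 298 = ((-5 - 1)*10 - 328) + 298 = (-6*10 - 328) + 298 = (-60 - 328) + 298 = -388 + 298 = -90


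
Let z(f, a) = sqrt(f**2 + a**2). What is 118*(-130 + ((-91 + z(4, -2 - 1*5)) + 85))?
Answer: -16048 + 118*sqrt(65) ≈ -15097.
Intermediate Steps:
z(f, a) = sqrt(a**2 + f**2)
118*(-130 + ((-91 + z(4, -2 - 1*5)) + 85)) = 118*(-130 + ((-91 + sqrt((-2 - 1*5)**2 + 4**2)) + 85)) = 118*(-130 + ((-91 + sqrt((-2 - 5)**2 + 16)) + 85)) = 118*(-130 + ((-91 + sqrt((-7)**2 + 16)) + 85)) = 118*(-130 + ((-91 + sqrt(49 + 16)) + 85)) = 118*(-130 + ((-91 + sqrt(65)) + 85)) = 118*(-130 + (-6 + sqrt(65))) = 118*(-136 + sqrt(65)) = -16048 + 118*sqrt(65)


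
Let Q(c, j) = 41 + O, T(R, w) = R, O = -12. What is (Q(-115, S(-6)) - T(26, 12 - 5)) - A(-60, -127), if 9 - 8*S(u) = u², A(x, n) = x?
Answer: 63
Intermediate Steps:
S(u) = 9/8 - u²/8
Q(c, j) = 29 (Q(c, j) = 41 - 12 = 29)
(Q(-115, S(-6)) - T(26, 12 - 5)) - A(-60, -127) = (29 - 1*26) - 1*(-60) = (29 - 26) + 60 = 3 + 60 = 63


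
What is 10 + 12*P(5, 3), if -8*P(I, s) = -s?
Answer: 29/2 ≈ 14.500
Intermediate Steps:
P(I, s) = s/8 (P(I, s) = -(-1)*s/8 = s/8)
10 + 12*P(5, 3) = 10 + 12*((1/8)*3) = 10 + 12*(3/8) = 10 + 9/2 = 29/2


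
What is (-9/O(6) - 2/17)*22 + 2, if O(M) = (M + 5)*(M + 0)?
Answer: -61/17 ≈ -3.5882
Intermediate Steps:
O(M) = M*(5 + M) (O(M) = (5 + M)*M = M*(5 + M))
(-9/O(6) - 2/17)*22 + 2 = (-9*1/(6*(5 + 6)) - 2/17)*22 + 2 = (-9/(6*11) - 2*1/17)*22 + 2 = (-9/66 - 2/17)*22 + 2 = (-9*1/66 - 2/17)*22 + 2 = (-3/22 - 2/17)*22 + 2 = -95/374*22 + 2 = -95/17 + 2 = -61/17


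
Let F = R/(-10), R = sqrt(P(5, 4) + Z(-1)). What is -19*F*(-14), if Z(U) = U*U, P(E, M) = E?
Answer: -133*sqrt(6)/5 ≈ -65.156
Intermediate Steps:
Z(U) = U**2
R = sqrt(6) (R = sqrt(5 + (-1)**2) = sqrt(5 + 1) = sqrt(6) ≈ 2.4495)
F = -sqrt(6)/10 (F = sqrt(6)/(-10) = sqrt(6)*(-1/10) = -sqrt(6)/10 ≈ -0.24495)
-19*F*(-14) = -(-19)*sqrt(6)/10*(-14) = (19*sqrt(6)/10)*(-14) = -133*sqrt(6)/5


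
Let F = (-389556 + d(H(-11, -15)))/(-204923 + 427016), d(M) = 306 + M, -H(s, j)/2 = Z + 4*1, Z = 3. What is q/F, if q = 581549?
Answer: -129157962057/389264 ≈ -3.3180e+5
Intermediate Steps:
H(s, j) = -14 (H(s, j) = -2*(3 + 4*1) = -2*(3 + 4) = -2*7 = -14)
F = -389264/222093 (F = (-389556 + (306 - 14))/(-204923 + 427016) = (-389556 + 292)/222093 = -389264*1/222093 = -389264/222093 ≈ -1.7527)
q/F = 581549/(-389264/222093) = 581549*(-222093/389264) = -129157962057/389264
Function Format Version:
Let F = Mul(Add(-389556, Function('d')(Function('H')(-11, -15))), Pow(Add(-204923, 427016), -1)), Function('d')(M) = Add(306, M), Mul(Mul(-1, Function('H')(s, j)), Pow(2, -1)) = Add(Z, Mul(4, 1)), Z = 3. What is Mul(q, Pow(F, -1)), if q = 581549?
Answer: Rational(-129157962057, 389264) ≈ -3.3180e+5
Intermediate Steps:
Function('H')(s, j) = -14 (Function('H')(s, j) = Mul(-2, Add(3, Mul(4, 1))) = Mul(-2, Add(3, 4)) = Mul(-2, 7) = -14)
F = Rational(-389264, 222093) (F = Mul(Add(-389556, Add(306, -14)), Pow(Add(-204923, 427016), -1)) = Mul(Add(-389556, 292), Pow(222093, -1)) = Mul(-389264, Rational(1, 222093)) = Rational(-389264, 222093) ≈ -1.7527)
Mul(q, Pow(F, -1)) = Mul(581549, Pow(Rational(-389264, 222093), -1)) = Mul(581549, Rational(-222093, 389264)) = Rational(-129157962057, 389264)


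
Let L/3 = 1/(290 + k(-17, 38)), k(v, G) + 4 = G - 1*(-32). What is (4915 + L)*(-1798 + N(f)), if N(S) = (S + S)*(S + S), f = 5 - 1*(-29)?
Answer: 2472386859/178 ≈ 1.3890e+7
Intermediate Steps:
f = 34 (f = 5 + 29 = 34)
N(S) = 4*S² (N(S) = (2*S)*(2*S) = 4*S²)
k(v, G) = 28 + G (k(v, G) = -4 + (G - 1*(-32)) = -4 + (G + 32) = -4 + (32 + G) = 28 + G)
L = 3/356 (L = 3/(290 + (28 + 38)) = 3/(290 + 66) = 3/356 ≈ 0.0084270)
(4915 + L)*(-1798 + N(f)) = (4915 + 3/356)*(-1798 + 4*34²) = 1749743*(-1798 + 4*1156)/356 = 1749743*(-1798 + 4624)/356 = (1749743/356)*2826 = 2472386859/178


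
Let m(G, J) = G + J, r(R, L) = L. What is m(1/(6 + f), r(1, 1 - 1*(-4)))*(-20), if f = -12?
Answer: -290/3 ≈ -96.667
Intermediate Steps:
m(1/(6 + f), r(1, 1 - 1*(-4)))*(-20) = (1/(6 - 12) + (1 - 1*(-4)))*(-20) = (1/(-6) + (1 + 4))*(-20) = (-⅙ + 5)*(-20) = (29/6)*(-20) = -290/3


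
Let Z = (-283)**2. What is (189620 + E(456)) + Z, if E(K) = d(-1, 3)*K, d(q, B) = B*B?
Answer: 273813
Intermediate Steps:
d(q, B) = B**2
E(K) = 9*K (E(K) = 3**2*K = 9*K)
Z = 80089
(189620 + E(456)) + Z = (189620 + 9*456) + 80089 = (189620 + 4104) + 80089 = 193724 + 80089 = 273813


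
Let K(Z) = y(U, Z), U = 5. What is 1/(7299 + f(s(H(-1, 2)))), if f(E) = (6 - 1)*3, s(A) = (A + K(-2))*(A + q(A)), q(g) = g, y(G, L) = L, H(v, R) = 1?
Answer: 1/7314 ≈ 0.00013672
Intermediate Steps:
K(Z) = Z
s(A) = 2*A*(-2 + A) (s(A) = (A - 2)*(A + A) = (-2 + A)*(2*A) = 2*A*(-2 + A))
f(E) = 15 (f(E) = 5*3 = 15)
1/(7299 + f(s(H(-1, 2)))) = 1/(7299 + 15) = 1/7314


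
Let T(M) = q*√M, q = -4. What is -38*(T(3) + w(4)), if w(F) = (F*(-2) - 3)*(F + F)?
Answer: 3344 + 152*√3 ≈ 3607.3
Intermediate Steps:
w(F) = 2*F*(-3 - 2*F) (w(F) = (-2*F - 3)*(2*F) = (-3 - 2*F)*(2*F) = 2*F*(-3 - 2*F))
T(M) = -4*√M
-38*(T(3) + w(4)) = -38*(-4*√3 - 2*4*(3 + 2*4)) = -38*(-4*√3 - 2*4*(3 + 8)) = -38*(-4*√3 - 2*4*11) = -38*(-4*√3 - 88) = -38*(-88 - 4*√3) = 3344 + 152*√3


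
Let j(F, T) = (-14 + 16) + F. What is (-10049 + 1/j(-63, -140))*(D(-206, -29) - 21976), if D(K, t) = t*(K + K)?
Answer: 6147063720/61 ≈ 1.0077e+8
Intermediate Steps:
D(K, t) = 2*K*t (D(K, t) = t*(2*K) = 2*K*t)
j(F, T) = 2 + F
(-10049 + 1/j(-63, -140))*(D(-206, -29) - 21976) = (-10049 + 1/(2 - 63))*(2*(-206)*(-29) - 21976) = (-10049 + 1/(-61))*(11948 - 21976) = (-10049 - 1/61)*(-10028) = -612990/61*(-10028) = 6147063720/61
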